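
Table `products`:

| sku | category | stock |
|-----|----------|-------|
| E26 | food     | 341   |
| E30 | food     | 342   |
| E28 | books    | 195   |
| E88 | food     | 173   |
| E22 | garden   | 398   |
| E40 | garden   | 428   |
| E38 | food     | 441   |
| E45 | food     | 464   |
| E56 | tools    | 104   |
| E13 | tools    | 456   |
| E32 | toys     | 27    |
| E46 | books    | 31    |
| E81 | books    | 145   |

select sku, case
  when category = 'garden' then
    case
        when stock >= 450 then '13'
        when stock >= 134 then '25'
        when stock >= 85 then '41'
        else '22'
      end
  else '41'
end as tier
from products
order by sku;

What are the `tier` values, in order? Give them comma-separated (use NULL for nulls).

41, 25, 41, 41, 41, 41, 41, 25, 41, 41, 41, 41, 41

sku=E13: category='tools' → outer ELSE → 41
sku=E22: category='garden' → inner[stock >= 134] → 25
sku=E26: category='food' → outer ELSE → 41
sku=E28: category='books' → outer ELSE → 41
sku=E30: category='food' → outer ELSE → 41
sku=E32: category='toys' → outer ELSE → 41
sku=E38: category='food' → outer ELSE → 41
sku=E40: category='garden' → inner[stock >= 134] → 25
sku=E45: category='food' → outer ELSE → 41
sku=E46: category='books' → outer ELSE → 41
sku=E56: category='tools' → outer ELSE → 41
sku=E81: category='books' → outer ELSE → 41
sku=E88: category='food' → outer ELSE → 41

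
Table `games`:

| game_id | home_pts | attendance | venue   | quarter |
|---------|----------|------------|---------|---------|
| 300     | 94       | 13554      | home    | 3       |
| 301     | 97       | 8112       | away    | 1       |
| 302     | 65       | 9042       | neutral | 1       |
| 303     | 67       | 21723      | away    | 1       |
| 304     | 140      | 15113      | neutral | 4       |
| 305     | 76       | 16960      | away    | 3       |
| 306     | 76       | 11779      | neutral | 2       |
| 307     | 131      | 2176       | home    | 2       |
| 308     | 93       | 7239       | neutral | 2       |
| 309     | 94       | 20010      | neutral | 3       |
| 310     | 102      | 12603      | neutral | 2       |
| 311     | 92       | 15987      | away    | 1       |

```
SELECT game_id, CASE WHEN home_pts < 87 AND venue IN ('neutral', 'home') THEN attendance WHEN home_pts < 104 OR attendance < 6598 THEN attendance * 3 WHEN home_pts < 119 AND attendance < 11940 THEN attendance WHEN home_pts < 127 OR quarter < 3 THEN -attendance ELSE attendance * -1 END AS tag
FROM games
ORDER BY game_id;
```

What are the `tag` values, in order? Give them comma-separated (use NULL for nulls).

game_id=300: home_pts < 104 OR attendance < 6598 → 40662
game_id=301: home_pts < 104 OR attendance < 6598 → 24336
game_id=302: home_pts < 87 AND venue IN ('neutral', 'home') → 9042
game_id=303: home_pts < 104 OR attendance < 6598 → 65169
game_id=304: ELSE → -15113
game_id=305: home_pts < 104 OR attendance < 6598 → 50880
game_id=306: home_pts < 87 AND venue IN ('neutral', 'home') → 11779
game_id=307: home_pts < 104 OR attendance < 6598 → 6528
game_id=308: home_pts < 104 OR attendance < 6598 → 21717
game_id=309: home_pts < 104 OR attendance < 6598 → 60030
game_id=310: home_pts < 104 OR attendance < 6598 → 37809
game_id=311: home_pts < 104 OR attendance < 6598 → 47961

40662, 24336, 9042, 65169, -15113, 50880, 11779, 6528, 21717, 60030, 37809, 47961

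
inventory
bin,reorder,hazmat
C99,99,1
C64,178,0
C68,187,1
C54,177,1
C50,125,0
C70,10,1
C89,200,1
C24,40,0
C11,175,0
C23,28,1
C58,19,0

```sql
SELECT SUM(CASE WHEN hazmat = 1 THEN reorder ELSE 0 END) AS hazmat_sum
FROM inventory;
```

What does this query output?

701

bin=C99: ✓ → 99
bin=C64: ✗
bin=C68: ✓ → 187
bin=C54: ✓ → 177
bin=C50: ✗
bin=C70: ✓ → 10
bin=C89: ✓ → 200
bin=C24: ✗
bin=C11: ✗
bin=C23: ✓ → 28
bin=C58: ✗
hazmat_sum = 99 + 187 + 177 + 10 + 200 + 28 = 701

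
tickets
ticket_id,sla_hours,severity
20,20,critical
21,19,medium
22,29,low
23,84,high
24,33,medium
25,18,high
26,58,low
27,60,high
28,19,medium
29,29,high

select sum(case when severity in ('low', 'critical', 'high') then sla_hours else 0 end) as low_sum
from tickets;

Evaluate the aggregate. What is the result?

ticket_id=20: ✓ → 20
ticket_id=21: ✗
ticket_id=22: ✓ → 29
ticket_id=23: ✓ → 84
ticket_id=24: ✗
ticket_id=25: ✓ → 18
ticket_id=26: ✓ → 58
ticket_id=27: ✓ → 60
ticket_id=28: ✗
ticket_id=29: ✓ → 29
low_sum = 20 + 29 + 84 + 18 + 58 + 60 + 29 = 298

298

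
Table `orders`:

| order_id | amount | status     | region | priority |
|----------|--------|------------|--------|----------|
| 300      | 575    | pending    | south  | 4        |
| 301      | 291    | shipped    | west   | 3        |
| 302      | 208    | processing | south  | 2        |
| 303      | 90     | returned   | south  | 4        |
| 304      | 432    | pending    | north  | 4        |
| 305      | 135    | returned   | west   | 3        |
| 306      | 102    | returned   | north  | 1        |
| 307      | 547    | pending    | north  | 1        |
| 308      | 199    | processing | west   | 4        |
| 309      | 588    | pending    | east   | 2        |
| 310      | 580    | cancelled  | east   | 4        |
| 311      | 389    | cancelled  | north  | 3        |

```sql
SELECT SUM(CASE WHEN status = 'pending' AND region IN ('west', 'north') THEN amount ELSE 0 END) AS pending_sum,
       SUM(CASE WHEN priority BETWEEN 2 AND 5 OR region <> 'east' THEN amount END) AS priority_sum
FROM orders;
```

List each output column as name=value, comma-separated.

[pending_sum: status = 'pending' AND region IN ('west', 'north')]
order_id=300: ✗
order_id=301: ✗
order_id=302: ✗
order_id=303: ✗
order_id=304: ✓ → 432
order_id=305: ✗
order_id=306: ✗
order_id=307: ✓ → 547
order_id=308: ✗
order_id=309: ✗
order_id=310: ✗
order_id=311: ✗
pending_sum = 432 + 547 = 979
—
[priority_sum: priority BETWEEN 2 AND 5 OR region <> 'east']
order_id=300: ✓ → 575
order_id=301: ✓ → 291
order_id=302: ✓ → 208
order_id=303: ✓ → 90
order_id=304: ✓ → 432
order_id=305: ✓ → 135
order_id=306: ✓ → 102
order_id=307: ✓ → 547
order_id=308: ✓ → 199
order_id=309: ✓ → 588
order_id=310: ✓ → 580
order_id=311: ✓ → 389
priority_sum = 575 + 291 + 208 + 90 + 432 + 135 + 102 + 547 + 199 + 588 + 580 + 389 = 4136

pending_sum=979, priority_sum=4136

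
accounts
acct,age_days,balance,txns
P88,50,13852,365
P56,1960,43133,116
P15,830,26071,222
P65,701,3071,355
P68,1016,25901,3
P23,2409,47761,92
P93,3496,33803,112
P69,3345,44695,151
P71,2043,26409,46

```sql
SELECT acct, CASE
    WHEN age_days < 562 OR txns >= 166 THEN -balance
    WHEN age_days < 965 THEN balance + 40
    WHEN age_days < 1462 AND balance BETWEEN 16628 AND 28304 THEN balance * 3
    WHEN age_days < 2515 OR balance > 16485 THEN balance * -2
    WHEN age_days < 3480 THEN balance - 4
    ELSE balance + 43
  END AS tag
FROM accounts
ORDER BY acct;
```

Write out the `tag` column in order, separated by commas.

-26071, -95522, -86266, -3071, 77703, -89390, -52818, -13852, -67606

acct=P15: age_days < 562 OR txns >= 166 → -26071
acct=P23: age_days < 2515 OR balance > 16485 → -95522
acct=P56: age_days < 2515 OR balance > 16485 → -86266
acct=P65: age_days < 562 OR txns >= 166 → -3071
acct=P68: age_days < 1462 AND balance BETWEEN 16628 AND 28304 → 77703
acct=P69: age_days < 2515 OR balance > 16485 → -89390
acct=P71: age_days < 2515 OR balance > 16485 → -52818
acct=P88: age_days < 562 OR txns >= 166 → -13852
acct=P93: age_days < 2515 OR balance > 16485 → -67606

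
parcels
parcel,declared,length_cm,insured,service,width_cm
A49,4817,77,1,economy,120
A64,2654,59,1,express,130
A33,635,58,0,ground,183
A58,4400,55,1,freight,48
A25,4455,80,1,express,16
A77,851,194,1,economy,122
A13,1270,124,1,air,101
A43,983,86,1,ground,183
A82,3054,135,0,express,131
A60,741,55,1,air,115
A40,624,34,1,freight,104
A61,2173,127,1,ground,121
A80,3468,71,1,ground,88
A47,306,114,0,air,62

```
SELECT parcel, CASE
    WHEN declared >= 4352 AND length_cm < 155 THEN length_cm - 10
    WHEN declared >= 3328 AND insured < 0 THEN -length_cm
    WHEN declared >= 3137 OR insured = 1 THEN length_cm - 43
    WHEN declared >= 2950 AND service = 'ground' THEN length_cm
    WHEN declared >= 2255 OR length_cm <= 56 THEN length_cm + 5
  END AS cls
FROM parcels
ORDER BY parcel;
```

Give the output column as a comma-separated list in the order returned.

parcel=A13: declared >= 3137 OR insured = 1 → 81
parcel=A25: declared >= 4352 AND length_cm < 155 → 70
parcel=A33: (no match → NULL) → NULL
parcel=A40: declared >= 3137 OR insured = 1 → -9
parcel=A43: declared >= 3137 OR insured = 1 → 43
parcel=A47: (no match → NULL) → NULL
parcel=A49: declared >= 4352 AND length_cm < 155 → 67
parcel=A58: declared >= 4352 AND length_cm < 155 → 45
parcel=A60: declared >= 3137 OR insured = 1 → 12
parcel=A61: declared >= 3137 OR insured = 1 → 84
parcel=A64: declared >= 3137 OR insured = 1 → 16
parcel=A77: declared >= 3137 OR insured = 1 → 151
parcel=A80: declared >= 3137 OR insured = 1 → 28
parcel=A82: declared >= 2255 OR length_cm <= 56 → 140

81, 70, NULL, -9, 43, NULL, 67, 45, 12, 84, 16, 151, 28, 140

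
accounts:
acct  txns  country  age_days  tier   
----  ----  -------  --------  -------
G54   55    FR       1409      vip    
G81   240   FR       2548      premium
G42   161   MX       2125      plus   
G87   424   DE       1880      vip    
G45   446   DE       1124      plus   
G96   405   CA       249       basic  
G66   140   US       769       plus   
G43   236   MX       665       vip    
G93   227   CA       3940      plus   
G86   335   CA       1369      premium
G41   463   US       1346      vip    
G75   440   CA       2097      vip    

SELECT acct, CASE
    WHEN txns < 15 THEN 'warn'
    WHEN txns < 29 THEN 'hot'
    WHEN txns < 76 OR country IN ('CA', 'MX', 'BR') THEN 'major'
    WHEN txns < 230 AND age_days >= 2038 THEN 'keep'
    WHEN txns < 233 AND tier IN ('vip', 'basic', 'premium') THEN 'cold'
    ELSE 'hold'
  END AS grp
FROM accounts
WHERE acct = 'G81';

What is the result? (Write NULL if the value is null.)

acct = G81: txns=240, country=FR, age_days=2548, tier=premium.
txns < 15 → false
txns < 29 → false
txns < 76 OR country IN ('CA', 'MX', 'BR') → false
txns < 230 AND age_days >= 2038 → false
txns < 233 AND tier IN ('vip', 'basic', 'premium') → false
No prior WHEN matched → ELSE → hold

hold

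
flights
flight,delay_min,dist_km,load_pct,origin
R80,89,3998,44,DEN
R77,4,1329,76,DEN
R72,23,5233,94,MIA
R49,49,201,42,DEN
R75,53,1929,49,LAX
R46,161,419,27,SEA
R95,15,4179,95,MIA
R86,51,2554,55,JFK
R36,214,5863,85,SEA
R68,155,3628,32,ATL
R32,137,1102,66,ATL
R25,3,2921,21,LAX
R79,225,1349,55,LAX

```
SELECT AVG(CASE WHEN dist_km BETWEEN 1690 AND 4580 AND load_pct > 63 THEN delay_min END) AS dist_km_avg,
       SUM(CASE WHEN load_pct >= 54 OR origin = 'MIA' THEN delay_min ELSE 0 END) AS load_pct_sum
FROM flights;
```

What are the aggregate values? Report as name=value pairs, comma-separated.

dist_km_avg=15, load_pct_sum=669

[dist_km_avg: dist_km BETWEEN 1690 AND 4580 AND load_pct > 63]
flight=R80: ✗
flight=R77: ✗
flight=R72: ✗
flight=R49: ✗
flight=R75: ✗
flight=R46: ✗
flight=R95: ✓ → 15
flight=R86: ✗
flight=R36: ✗
flight=R68: ✗
flight=R32: ✗
flight=R25: ✗
flight=R79: ✗
dist_km_avg = 15
—
[load_pct_sum: load_pct >= 54 OR origin = 'MIA']
flight=R80: ✗
flight=R77: ✓ → 4
flight=R72: ✓ → 23
flight=R49: ✗
flight=R75: ✗
flight=R46: ✗
flight=R95: ✓ → 15
flight=R86: ✓ → 51
flight=R36: ✓ → 214
flight=R68: ✗
flight=R32: ✓ → 137
flight=R25: ✗
flight=R79: ✓ → 225
load_pct_sum = 4 + 23 + 15 + 51 + 214 + 137 + 225 = 669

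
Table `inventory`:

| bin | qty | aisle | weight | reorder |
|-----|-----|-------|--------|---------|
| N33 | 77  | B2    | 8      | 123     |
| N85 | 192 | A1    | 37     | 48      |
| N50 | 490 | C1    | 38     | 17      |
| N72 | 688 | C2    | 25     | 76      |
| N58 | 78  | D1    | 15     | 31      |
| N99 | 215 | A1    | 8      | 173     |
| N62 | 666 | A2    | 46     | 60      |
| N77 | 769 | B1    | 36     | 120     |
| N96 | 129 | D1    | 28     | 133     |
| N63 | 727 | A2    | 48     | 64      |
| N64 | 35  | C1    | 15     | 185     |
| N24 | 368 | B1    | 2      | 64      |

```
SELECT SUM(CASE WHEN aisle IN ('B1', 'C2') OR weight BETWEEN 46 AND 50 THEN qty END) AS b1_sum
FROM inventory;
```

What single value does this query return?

bin=N33: ✗
bin=N85: ✗
bin=N50: ✗
bin=N72: ✓ → 688
bin=N58: ✗
bin=N99: ✗
bin=N62: ✓ → 666
bin=N77: ✓ → 769
bin=N96: ✗
bin=N63: ✓ → 727
bin=N64: ✗
bin=N24: ✓ → 368
b1_sum = 688 + 666 + 769 + 727 + 368 = 3218

3218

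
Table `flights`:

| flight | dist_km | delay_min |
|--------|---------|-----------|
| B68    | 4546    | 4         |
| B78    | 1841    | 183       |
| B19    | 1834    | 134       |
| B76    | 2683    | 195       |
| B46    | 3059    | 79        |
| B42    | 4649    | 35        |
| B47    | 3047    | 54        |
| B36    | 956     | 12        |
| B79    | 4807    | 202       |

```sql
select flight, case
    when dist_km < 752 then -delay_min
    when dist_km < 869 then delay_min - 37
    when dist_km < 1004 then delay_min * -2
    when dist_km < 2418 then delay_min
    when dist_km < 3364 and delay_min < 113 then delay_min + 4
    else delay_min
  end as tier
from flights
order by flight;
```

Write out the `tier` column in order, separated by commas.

134, -24, 35, 83, 58, 4, 195, 183, 202

flight=B19: dist_km < 2418 → 134
flight=B36: dist_km < 1004 → -24
flight=B42: ELSE → 35
flight=B46: dist_km < 3364 and delay_min < 113 → 83
flight=B47: dist_km < 3364 and delay_min < 113 → 58
flight=B68: ELSE → 4
flight=B76: ELSE → 195
flight=B78: dist_km < 2418 → 183
flight=B79: ELSE → 202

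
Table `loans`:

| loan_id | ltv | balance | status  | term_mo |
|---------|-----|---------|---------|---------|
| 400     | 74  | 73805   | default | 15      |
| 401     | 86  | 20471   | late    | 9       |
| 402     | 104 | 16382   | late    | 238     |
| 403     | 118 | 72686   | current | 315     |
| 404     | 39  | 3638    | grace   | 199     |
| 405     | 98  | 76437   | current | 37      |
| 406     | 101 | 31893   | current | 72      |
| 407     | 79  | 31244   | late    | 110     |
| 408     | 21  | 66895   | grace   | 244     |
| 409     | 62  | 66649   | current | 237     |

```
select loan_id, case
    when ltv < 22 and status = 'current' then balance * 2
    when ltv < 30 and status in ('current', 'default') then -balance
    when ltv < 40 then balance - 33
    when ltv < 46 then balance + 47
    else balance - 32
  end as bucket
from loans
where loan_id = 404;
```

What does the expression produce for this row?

3605

loan_id = 404: ltv=39, balance=3638, status=grace, term_mo=199.
ltv < 22 and status = 'current' → false
ltv < 30 and status in ('current', 'default') → false
ltv < 40 → true → 3605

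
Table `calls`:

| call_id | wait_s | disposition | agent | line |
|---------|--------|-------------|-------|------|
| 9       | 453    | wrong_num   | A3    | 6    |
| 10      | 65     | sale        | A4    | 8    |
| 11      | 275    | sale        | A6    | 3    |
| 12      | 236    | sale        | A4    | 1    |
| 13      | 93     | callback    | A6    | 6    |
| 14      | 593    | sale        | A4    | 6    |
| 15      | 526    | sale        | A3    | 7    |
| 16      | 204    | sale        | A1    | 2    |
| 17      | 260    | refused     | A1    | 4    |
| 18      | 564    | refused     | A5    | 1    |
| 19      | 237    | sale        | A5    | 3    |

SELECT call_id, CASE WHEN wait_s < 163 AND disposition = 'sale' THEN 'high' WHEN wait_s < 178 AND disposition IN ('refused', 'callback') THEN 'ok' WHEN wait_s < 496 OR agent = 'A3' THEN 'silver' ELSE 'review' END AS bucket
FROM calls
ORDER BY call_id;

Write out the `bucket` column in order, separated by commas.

call_id=9: wait_s < 496 OR agent = 'A3' → silver
call_id=10: wait_s < 163 AND disposition = 'sale' → high
call_id=11: wait_s < 496 OR agent = 'A3' → silver
call_id=12: wait_s < 496 OR agent = 'A3' → silver
call_id=13: wait_s < 178 AND disposition IN ('refused', 'callback') → ok
call_id=14: ELSE → review
call_id=15: wait_s < 496 OR agent = 'A3' → silver
call_id=16: wait_s < 496 OR agent = 'A3' → silver
call_id=17: wait_s < 496 OR agent = 'A3' → silver
call_id=18: ELSE → review
call_id=19: wait_s < 496 OR agent = 'A3' → silver

silver, high, silver, silver, ok, review, silver, silver, silver, review, silver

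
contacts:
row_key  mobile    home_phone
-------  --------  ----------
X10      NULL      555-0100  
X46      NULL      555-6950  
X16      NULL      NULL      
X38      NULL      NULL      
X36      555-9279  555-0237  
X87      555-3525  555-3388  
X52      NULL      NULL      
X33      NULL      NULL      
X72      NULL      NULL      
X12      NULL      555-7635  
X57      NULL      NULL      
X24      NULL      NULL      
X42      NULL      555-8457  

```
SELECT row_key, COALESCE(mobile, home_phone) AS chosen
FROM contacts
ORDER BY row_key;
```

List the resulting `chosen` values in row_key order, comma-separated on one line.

555-0100, 555-7635, NULL, NULL, NULL, 555-9279, NULL, 555-8457, 555-6950, NULL, NULL, NULL, 555-3525

row_key=X10: mobile=NULL, home_phone=555-0100 → 555-0100
row_key=X12: mobile=NULL, home_phone=555-7635 → 555-7635
row_key=X16: mobile=NULL, home_phone=NULL (all NULL) → NULL
row_key=X24: mobile=NULL, home_phone=NULL (all NULL) → NULL
row_key=X33: mobile=NULL, home_phone=NULL (all NULL) → NULL
row_key=X36: mobile=555-9279 → 555-9279
row_key=X38: mobile=NULL, home_phone=NULL (all NULL) → NULL
row_key=X42: mobile=NULL, home_phone=555-8457 → 555-8457
row_key=X46: mobile=NULL, home_phone=555-6950 → 555-6950
row_key=X52: mobile=NULL, home_phone=NULL (all NULL) → NULL
row_key=X57: mobile=NULL, home_phone=NULL (all NULL) → NULL
row_key=X72: mobile=NULL, home_phone=NULL (all NULL) → NULL
row_key=X87: mobile=555-3525 → 555-3525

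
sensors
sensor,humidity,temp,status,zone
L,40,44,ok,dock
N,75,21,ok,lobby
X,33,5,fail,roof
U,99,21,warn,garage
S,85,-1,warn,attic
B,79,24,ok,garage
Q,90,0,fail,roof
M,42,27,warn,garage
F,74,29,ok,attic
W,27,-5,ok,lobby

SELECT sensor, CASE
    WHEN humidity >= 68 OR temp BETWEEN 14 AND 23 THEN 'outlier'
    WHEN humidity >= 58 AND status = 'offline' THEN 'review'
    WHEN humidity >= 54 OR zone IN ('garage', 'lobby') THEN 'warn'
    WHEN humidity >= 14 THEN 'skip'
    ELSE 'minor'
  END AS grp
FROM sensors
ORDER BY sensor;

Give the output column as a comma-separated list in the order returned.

outlier, outlier, skip, warn, outlier, outlier, outlier, outlier, warn, skip

sensor=B: humidity >= 68 OR temp BETWEEN 14 AND 23 → outlier
sensor=F: humidity >= 68 OR temp BETWEEN 14 AND 23 → outlier
sensor=L: humidity >= 14 → skip
sensor=M: humidity >= 54 OR zone IN ('garage', 'lobby') → warn
sensor=N: humidity >= 68 OR temp BETWEEN 14 AND 23 → outlier
sensor=Q: humidity >= 68 OR temp BETWEEN 14 AND 23 → outlier
sensor=S: humidity >= 68 OR temp BETWEEN 14 AND 23 → outlier
sensor=U: humidity >= 68 OR temp BETWEEN 14 AND 23 → outlier
sensor=W: humidity >= 54 OR zone IN ('garage', 'lobby') → warn
sensor=X: humidity >= 14 → skip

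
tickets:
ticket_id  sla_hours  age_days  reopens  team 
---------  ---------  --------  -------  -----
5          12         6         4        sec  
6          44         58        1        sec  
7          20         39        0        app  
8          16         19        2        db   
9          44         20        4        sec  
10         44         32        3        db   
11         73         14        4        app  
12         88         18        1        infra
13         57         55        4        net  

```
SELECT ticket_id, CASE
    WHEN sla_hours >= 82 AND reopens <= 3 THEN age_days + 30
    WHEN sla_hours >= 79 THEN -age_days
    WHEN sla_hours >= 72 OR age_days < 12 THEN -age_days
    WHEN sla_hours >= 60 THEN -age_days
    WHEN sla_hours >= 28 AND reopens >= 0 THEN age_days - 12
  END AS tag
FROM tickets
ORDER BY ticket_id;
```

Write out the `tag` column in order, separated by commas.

ticket_id=5: sla_hours >= 72 OR age_days < 12 → -6
ticket_id=6: sla_hours >= 28 AND reopens >= 0 → 46
ticket_id=7: (no match → NULL) → NULL
ticket_id=8: (no match → NULL) → NULL
ticket_id=9: sla_hours >= 28 AND reopens >= 0 → 8
ticket_id=10: sla_hours >= 28 AND reopens >= 0 → 20
ticket_id=11: sla_hours >= 72 OR age_days < 12 → -14
ticket_id=12: sla_hours >= 82 AND reopens <= 3 → 48
ticket_id=13: sla_hours >= 28 AND reopens >= 0 → 43

-6, 46, NULL, NULL, 8, 20, -14, 48, 43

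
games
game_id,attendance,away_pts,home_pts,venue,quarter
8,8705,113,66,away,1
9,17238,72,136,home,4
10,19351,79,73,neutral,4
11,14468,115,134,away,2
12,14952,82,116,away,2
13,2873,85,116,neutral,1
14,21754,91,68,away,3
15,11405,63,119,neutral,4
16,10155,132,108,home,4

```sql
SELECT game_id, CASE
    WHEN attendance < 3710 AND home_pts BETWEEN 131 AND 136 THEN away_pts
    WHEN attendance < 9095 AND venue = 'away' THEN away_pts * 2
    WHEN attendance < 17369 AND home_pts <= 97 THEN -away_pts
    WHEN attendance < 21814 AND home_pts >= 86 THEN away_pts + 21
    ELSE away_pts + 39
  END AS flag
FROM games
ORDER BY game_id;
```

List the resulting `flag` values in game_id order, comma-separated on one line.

226, 93, 118, 136, 103, 106, 130, 84, 153

game_id=8: attendance < 9095 AND venue = 'away' → 226
game_id=9: attendance < 21814 AND home_pts >= 86 → 93
game_id=10: ELSE → 118
game_id=11: attendance < 21814 AND home_pts >= 86 → 136
game_id=12: attendance < 21814 AND home_pts >= 86 → 103
game_id=13: attendance < 21814 AND home_pts >= 86 → 106
game_id=14: ELSE → 130
game_id=15: attendance < 21814 AND home_pts >= 86 → 84
game_id=16: attendance < 21814 AND home_pts >= 86 → 153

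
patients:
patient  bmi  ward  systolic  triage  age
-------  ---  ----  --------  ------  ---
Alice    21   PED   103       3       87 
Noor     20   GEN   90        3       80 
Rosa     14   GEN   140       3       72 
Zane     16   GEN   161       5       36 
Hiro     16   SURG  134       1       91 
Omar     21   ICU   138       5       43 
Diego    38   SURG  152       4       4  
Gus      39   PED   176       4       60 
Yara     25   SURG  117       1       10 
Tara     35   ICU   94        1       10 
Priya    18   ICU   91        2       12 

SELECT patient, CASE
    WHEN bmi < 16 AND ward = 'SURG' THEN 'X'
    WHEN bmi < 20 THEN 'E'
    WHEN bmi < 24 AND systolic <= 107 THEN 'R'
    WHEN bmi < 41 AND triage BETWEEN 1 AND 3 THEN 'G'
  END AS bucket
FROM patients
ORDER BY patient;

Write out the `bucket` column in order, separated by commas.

R, NULL, NULL, E, R, NULL, E, E, G, G, E

patient=Alice: bmi < 24 AND systolic <= 107 → R
patient=Diego: (no match → NULL) → NULL
patient=Gus: (no match → NULL) → NULL
patient=Hiro: bmi < 20 → E
patient=Noor: bmi < 24 AND systolic <= 107 → R
patient=Omar: (no match → NULL) → NULL
patient=Priya: bmi < 20 → E
patient=Rosa: bmi < 20 → E
patient=Tara: bmi < 41 AND triage BETWEEN 1 AND 3 → G
patient=Yara: bmi < 41 AND triage BETWEEN 1 AND 3 → G
patient=Zane: bmi < 20 → E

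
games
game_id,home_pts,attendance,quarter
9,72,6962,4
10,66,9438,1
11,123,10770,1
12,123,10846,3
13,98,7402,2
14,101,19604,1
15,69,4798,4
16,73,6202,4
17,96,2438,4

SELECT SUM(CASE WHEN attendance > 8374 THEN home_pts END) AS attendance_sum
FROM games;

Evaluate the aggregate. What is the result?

game_id=9: ✗
game_id=10: ✓ → 66
game_id=11: ✓ → 123
game_id=12: ✓ → 123
game_id=13: ✗
game_id=14: ✓ → 101
game_id=15: ✗
game_id=16: ✗
game_id=17: ✗
attendance_sum = 66 + 123 + 123 + 101 = 413

413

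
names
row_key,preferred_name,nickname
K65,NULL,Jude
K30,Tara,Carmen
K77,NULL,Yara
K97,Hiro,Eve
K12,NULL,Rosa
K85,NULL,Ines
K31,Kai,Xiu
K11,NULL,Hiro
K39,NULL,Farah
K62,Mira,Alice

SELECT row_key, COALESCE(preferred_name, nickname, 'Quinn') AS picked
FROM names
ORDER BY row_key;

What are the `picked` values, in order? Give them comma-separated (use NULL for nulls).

Hiro, Rosa, Tara, Kai, Farah, Mira, Jude, Yara, Ines, Hiro

row_key=K11: preferred_name=NULL, nickname=Hiro → Hiro
row_key=K12: preferred_name=NULL, nickname=Rosa → Rosa
row_key=K30: preferred_name=Tara → Tara
row_key=K31: preferred_name=Kai → Kai
row_key=K39: preferred_name=NULL, nickname=Farah → Farah
row_key=K62: preferred_name=Mira → Mira
row_key=K65: preferred_name=NULL, nickname=Jude → Jude
row_key=K77: preferred_name=NULL, nickname=Yara → Yara
row_key=K85: preferred_name=NULL, nickname=Ines → Ines
row_key=K97: preferred_name=Hiro → Hiro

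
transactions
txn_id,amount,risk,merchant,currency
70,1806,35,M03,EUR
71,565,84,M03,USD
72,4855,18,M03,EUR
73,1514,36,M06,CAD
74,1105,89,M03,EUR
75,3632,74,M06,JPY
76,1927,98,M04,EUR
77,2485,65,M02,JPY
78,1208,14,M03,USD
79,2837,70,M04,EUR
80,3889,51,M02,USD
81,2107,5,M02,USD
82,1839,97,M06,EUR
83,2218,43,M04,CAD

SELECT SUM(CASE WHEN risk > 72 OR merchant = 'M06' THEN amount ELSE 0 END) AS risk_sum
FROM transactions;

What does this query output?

10582

txn_id=70: ✗
txn_id=71: ✓ → 565
txn_id=72: ✗
txn_id=73: ✓ → 1514
txn_id=74: ✓ → 1105
txn_id=75: ✓ → 3632
txn_id=76: ✓ → 1927
txn_id=77: ✗
txn_id=78: ✗
txn_id=79: ✗
txn_id=80: ✗
txn_id=81: ✗
txn_id=82: ✓ → 1839
txn_id=83: ✗
risk_sum = 565 + 1514 + 1105 + 3632 + 1927 + 1839 = 10582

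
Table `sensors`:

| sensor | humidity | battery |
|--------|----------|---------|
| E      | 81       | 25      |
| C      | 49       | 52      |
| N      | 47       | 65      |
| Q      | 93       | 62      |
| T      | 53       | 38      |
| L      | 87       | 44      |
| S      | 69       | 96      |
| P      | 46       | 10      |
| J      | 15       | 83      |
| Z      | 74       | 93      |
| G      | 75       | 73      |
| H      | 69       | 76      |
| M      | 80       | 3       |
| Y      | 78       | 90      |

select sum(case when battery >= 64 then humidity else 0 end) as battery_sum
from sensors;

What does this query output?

427

sensor=E: ✗
sensor=C: ✗
sensor=N: ✓ → 47
sensor=Q: ✗
sensor=T: ✗
sensor=L: ✗
sensor=S: ✓ → 69
sensor=P: ✗
sensor=J: ✓ → 15
sensor=Z: ✓ → 74
sensor=G: ✓ → 75
sensor=H: ✓ → 69
sensor=M: ✗
sensor=Y: ✓ → 78
battery_sum = 47 + 69 + 15 + 74 + 75 + 69 + 78 = 427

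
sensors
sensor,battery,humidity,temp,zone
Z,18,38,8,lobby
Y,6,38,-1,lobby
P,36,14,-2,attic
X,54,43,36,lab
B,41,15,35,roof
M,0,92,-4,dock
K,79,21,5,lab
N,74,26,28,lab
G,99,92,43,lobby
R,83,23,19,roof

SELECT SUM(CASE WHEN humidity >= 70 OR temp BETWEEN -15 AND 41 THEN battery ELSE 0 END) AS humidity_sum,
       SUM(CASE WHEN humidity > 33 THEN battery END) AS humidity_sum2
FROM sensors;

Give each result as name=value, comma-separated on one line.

[humidity_sum: humidity >= 70 OR temp BETWEEN -15 AND 41]
sensor=Z: ✓ → 18
sensor=Y: ✓ → 6
sensor=P: ✓ → 36
sensor=X: ✓ → 54
sensor=B: ✓ → 41
sensor=M: ✓ → 0
sensor=K: ✓ → 79
sensor=N: ✓ → 74
sensor=G: ✓ → 99
sensor=R: ✓ → 83
humidity_sum = 18 + 6 + 36 + 54 + 41 + 79 + 74 + 99 + 83 = 490
—
[humidity_sum2: humidity > 33]
sensor=Z: ✓ → 18
sensor=Y: ✓ → 6
sensor=P: ✗
sensor=X: ✓ → 54
sensor=B: ✗
sensor=M: ✓ → 0
sensor=K: ✗
sensor=N: ✗
sensor=G: ✓ → 99
sensor=R: ✗
humidity_sum2 = 18 + 6 + 54 + 99 = 177

humidity_sum=490, humidity_sum2=177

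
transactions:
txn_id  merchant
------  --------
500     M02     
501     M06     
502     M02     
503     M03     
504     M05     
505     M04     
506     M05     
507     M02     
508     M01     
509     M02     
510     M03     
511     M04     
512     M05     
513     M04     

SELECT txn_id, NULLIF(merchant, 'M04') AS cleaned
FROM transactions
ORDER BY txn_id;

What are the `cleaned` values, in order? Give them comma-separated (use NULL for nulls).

M02, M06, M02, M03, M05, NULL, M05, M02, M01, M02, M03, NULL, M05, NULL

txn_id=500: merchant=M02 vs M04: differ → M02
txn_id=501: merchant=M06 vs M04: differ → M06
txn_id=502: merchant=M02 vs M04: differ → M02
txn_id=503: merchant=M03 vs M04: differ → M03
txn_id=504: merchant=M05 vs M04: differ → M05
txn_id=505: merchant=M04 vs M04: equal → NULL
txn_id=506: merchant=M05 vs M04: differ → M05
txn_id=507: merchant=M02 vs M04: differ → M02
txn_id=508: merchant=M01 vs M04: differ → M01
txn_id=509: merchant=M02 vs M04: differ → M02
txn_id=510: merchant=M03 vs M04: differ → M03
txn_id=511: merchant=M04 vs M04: equal → NULL
txn_id=512: merchant=M05 vs M04: differ → M05
txn_id=513: merchant=M04 vs M04: equal → NULL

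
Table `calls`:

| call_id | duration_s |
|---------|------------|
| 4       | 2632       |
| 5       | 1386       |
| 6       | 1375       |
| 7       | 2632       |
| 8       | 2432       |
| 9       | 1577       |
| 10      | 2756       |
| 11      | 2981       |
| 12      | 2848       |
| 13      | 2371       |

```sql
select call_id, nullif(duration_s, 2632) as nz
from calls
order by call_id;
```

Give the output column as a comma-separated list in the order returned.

call_id=4: duration_s=2632 vs 2632: equal → NULL
call_id=5: duration_s=1386 vs 2632: differ → 1386
call_id=6: duration_s=1375 vs 2632: differ → 1375
call_id=7: duration_s=2632 vs 2632: equal → NULL
call_id=8: duration_s=2432 vs 2632: differ → 2432
call_id=9: duration_s=1577 vs 2632: differ → 1577
call_id=10: duration_s=2756 vs 2632: differ → 2756
call_id=11: duration_s=2981 vs 2632: differ → 2981
call_id=12: duration_s=2848 vs 2632: differ → 2848
call_id=13: duration_s=2371 vs 2632: differ → 2371

NULL, 1386, 1375, NULL, 2432, 1577, 2756, 2981, 2848, 2371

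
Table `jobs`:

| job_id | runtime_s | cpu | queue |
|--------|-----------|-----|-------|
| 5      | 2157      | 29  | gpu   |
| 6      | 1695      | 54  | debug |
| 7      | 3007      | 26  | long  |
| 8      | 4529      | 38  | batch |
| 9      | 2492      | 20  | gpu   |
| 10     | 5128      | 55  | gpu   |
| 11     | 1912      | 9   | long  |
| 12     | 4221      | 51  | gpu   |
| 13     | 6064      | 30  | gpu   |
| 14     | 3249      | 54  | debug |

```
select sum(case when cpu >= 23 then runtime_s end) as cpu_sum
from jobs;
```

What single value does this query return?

30050

job_id=5: ✓ → 2157
job_id=6: ✓ → 1695
job_id=7: ✓ → 3007
job_id=8: ✓ → 4529
job_id=9: ✗
job_id=10: ✓ → 5128
job_id=11: ✗
job_id=12: ✓ → 4221
job_id=13: ✓ → 6064
job_id=14: ✓ → 3249
cpu_sum = 2157 + 1695 + 3007 + 4529 + 5128 + 4221 + 6064 + 3249 = 30050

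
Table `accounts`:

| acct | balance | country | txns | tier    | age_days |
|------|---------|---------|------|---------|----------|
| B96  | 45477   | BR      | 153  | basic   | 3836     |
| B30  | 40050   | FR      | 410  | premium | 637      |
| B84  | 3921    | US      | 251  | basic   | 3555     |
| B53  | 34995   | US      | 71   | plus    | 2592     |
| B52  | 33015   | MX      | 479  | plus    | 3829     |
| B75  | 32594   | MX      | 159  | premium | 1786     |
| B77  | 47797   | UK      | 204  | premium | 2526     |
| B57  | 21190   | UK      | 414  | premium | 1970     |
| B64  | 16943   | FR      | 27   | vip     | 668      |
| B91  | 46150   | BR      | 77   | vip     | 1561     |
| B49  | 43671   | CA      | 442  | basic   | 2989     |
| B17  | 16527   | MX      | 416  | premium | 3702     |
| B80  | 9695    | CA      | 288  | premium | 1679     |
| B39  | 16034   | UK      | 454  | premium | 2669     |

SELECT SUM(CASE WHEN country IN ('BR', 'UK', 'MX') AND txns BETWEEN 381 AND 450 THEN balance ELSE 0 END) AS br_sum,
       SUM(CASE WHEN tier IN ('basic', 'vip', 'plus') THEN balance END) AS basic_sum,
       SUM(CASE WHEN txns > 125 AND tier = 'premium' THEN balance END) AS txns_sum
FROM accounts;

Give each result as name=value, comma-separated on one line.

br_sum=37717, basic_sum=224172, txns_sum=183887

[br_sum: country IN ('BR', 'UK', 'MX') AND txns BETWEEN 381 AND 450]
acct=B96: ✗
acct=B30: ✗
acct=B84: ✗
acct=B53: ✗
acct=B52: ✗
acct=B75: ✗
acct=B77: ✗
acct=B57: ✓ → 21190
acct=B64: ✗
acct=B91: ✗
acct=B49: ✗
acct=B17: ✓ → 16527
acct=B80: ✗
acct=B39: ✗
br_sum = 21190 + 16527 = 37717
—
[basic_sum: tier IN ('basic', 'vip', 'plus')]
acct=B96: ✓ → 45477
acct=B30: ✗
acct=B84: ✓ → 3921
acct=B53: ✓ → 34995
acct=B52: ✓ → 33015
acct=B75: ✗
acct=B77: ✗
acct=B57: ✗
acct=B64: ✓ → 16943
acct=B91: ✓ → 46150
acct=B49: ✓ → 43671
acct=B17: ✗
acct=B80: ✗
acct=B39: ✗
basic_sum = 45477 + 3921 + 34995 + 33015 + 16943 + 46150 + 43671 = 224172
—
[txns_sum: txns > 125 AND tier = 'premium']
acct=B96: ✗
acct=B30: ✓ → 40050
acct=B84: ✗
acct=B53: ✗
acct=B52: ✗
acct=B75: ✓ → 32594
acct=B77: ✓ → 47797
acct=B57: ✓ → 21190
acct=B64: ✗
acct=B91: ✗
acct=B49: ✗
acct=B17: ✓ → 16527
acct=B80: ✓ → 9695
acct=B39: ✓ → 16034
txns_sum = 40050 + 32594 + 47797 + 21190 + 16527 + 9695 + 16034 = 183887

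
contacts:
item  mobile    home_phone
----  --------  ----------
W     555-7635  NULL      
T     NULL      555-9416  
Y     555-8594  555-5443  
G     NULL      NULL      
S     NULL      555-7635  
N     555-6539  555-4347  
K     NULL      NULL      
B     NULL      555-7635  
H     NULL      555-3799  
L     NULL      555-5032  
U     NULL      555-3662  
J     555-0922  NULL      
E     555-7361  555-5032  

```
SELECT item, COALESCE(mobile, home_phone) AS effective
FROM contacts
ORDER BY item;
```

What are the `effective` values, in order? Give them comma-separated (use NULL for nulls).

555-7635, 555-7361, NULL, 555-3799, 555-0922, NULL, 555-5032, 555-6539, 555-7635, 555-9416, 555-3662, 555-7635, 555-8594

item=B: mobile=NULL, home_phone=555-7635 → 555-7635
item=E: mobile=555-7361 → 555-7361
item=G: mobile=NULL, home_phone=NULL (all NULL) → NULL
item=H: mobile=NULL, home_phone=555-3799 → 555-3799
item=J: mobile=555-0922 → 555-0922
item=K: mobile=NULL, home_phone=NULL (all NULL) → NULL
item=L: mobile=NULL, home_phone=555-5032 → 555-5032
item=N: mobile=555-6539 → 555-6539
item=S: mobile=NULL, home_phone=555-7635 → 555-7635
item=T: mobile=NULL, home_phone=555-9416 → 555-9416
item=U: mobile=NULL, home_phone=555-3662 → 555-3662
item=W: mobile=555-7635 → 555-7635
item=Y: mobile=555-8594 → 555-8594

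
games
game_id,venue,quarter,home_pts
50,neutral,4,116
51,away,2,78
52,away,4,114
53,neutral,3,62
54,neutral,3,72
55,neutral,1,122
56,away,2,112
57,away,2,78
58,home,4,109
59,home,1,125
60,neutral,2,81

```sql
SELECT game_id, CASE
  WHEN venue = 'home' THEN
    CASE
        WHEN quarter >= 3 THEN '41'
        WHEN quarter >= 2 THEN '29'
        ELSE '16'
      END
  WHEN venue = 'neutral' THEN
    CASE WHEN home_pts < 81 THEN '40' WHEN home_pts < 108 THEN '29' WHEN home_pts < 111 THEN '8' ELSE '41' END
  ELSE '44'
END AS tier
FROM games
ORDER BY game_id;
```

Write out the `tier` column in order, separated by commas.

game_id=50: venue='neutral' → inner[ELSE] → 41
game_id=51: venue='away' → outer ELSE → 44
game_id=52: venue='away' → outer ELSE → 44
game_id=53: venue='neutral' → inner[home_pts < 81] → 40
game_id=54: venue='neutral' → inner[home_pts < 81] → 40
game_id=55: venue='neutral' → inner[ELSE] → 41
game_id=56: venue='away' → outer ELSE → 44
game_id=57: venue='away' → outer ELSE → 44
game_id=58: venue='home' → inner[quarter >= 3] → 41
game_id=59: venue='home' → inner[ELSE] → 16
game_id=60: venue='neutral' → inner[home_pts < 108] → 29

41, 44, 44, 40, 40, 41, 44, 44, 41, 16, 29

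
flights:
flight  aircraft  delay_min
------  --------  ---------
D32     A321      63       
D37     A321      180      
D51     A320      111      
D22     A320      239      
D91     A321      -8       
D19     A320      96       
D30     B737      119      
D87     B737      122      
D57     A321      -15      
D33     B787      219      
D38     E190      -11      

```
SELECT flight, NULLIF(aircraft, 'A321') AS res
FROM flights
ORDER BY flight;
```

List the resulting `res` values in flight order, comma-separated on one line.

A320, A320, B737, NULL, B787, NULL, E190, A320, NULL, B737, NULL

flight=D19: aircraft=A320 vs A321: differ → A320
flight=D22: aircraft=A320 vs A321: differ → A320
flight=D30: aircraft=B737 vs A321: differ → B737
flight=D32: aircraft=A321 vs A321: equal → NULL
flight=D33: aircraft=B787 vs A321: differ → B787
flight=D37: aircraft=A321 vs A321: equal → NULL
flight=D38: aircraft=E190 vs A321: differ → E190
flight=D51: aircraft=A320 vs A321: differ → A320
flight=D57: aircraft=A321 vs A321: equal → NULL
flight=D87: aircraft=B737 vs A321: differ → B737
flight=D91: aircraft=A321 vs A321: equal → NULL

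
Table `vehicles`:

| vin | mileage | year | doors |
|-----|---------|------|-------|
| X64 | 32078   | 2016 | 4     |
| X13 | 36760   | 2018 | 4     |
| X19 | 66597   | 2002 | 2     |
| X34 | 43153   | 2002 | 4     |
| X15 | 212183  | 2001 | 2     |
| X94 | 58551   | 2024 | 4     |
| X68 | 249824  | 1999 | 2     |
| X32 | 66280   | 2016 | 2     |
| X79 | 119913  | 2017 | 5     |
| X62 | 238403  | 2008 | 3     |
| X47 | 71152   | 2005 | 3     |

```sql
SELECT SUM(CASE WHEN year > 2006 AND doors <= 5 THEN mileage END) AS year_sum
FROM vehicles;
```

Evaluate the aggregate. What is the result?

551985

vin=X64: ✓ → 32078
vin=X13: ✓ → 36760
vin=X19: ✗
vin=X34: ✗
vin=X15: ✗
vin=X94: ✓ → 58551
vin=X68: ✗
vin=X32: ✓ → 66280
vin=X79: ✓ → 119913
vin=X62: ✓ → 238403
vin=X47: ✗
year_sum = 32078 + 36760 + 58551 + 66280 + 119913 + 238403 = 551985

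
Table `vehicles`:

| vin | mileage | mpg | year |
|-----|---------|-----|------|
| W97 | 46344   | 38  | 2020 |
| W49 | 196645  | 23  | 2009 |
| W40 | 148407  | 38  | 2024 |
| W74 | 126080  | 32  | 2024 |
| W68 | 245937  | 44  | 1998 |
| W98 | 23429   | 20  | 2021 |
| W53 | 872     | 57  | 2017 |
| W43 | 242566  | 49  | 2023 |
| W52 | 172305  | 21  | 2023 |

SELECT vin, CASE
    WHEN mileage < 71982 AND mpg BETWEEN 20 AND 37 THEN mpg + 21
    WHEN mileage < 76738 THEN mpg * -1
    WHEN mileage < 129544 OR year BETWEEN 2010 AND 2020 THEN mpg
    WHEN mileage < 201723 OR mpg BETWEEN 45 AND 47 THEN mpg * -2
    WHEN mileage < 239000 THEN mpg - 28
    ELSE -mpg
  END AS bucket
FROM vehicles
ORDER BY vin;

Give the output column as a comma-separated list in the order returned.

-76, -49, -46, -42, -57, -44, 32, -38, 41

vin=W40: mileage < 201723 OR mpg BETWEEN 45 AND 47 → -76
vin=W43: ELSE → -49
vin=W49: mileage < 201723 OR mpg BETWEEN 45 AND 47 → -46
vin=W52: mileage < 201723 OR mpg BETWEEN 45 AND 47 → -42
vin=W53: mileage < 76738 → -57
vin=W68: ELSE → -44
vin=W74: mileage < 129544 OR year BETWEEN 2010 AND 2020 → 32
vin=W97: mileage < 76738 → -38
vin=W98: mileage < 71982 AND mpg BETWEEN 20 AND 37 → 41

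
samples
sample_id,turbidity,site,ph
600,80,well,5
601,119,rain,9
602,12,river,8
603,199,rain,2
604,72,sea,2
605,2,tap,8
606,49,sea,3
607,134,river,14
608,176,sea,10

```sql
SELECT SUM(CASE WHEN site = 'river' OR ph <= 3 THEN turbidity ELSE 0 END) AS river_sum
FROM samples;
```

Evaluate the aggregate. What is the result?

466

sample_id=600: ✗
sample_id=601: ✗
sample_id=602: ✓ → 12
sample_id=603: ✓ → 199
sample_id=604: ✓ → 72
sample_id=605: ✗
sample_id=606: ✓ → 49
sample_id=607: ✓ → 134
sample_id=608: ✗
river_sum = 12 + 199 + 72 + 49 + 134 = 466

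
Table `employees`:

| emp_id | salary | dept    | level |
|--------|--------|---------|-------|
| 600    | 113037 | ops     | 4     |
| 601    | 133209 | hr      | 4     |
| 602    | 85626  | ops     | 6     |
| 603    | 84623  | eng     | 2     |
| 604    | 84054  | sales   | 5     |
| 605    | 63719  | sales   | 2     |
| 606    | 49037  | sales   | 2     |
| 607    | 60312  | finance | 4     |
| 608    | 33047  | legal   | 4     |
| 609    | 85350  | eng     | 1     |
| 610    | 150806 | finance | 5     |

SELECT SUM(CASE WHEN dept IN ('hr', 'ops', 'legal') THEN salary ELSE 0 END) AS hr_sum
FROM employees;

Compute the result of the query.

364919

emp_id=600: ✓ → 113037
emp_id=601: ✓ → 133209
emp_id=602: ✓ → 85626
emp_id=603: ✗
emp_id=604: ✗
emp_id=605: ✗
emp_id=606: ✗
emp_id=607: ✗
emp_id=608: ✓ → 33047
emp_id=609: ✗
emp_id=610: ✗
hr_sum = 113037 + 133209 + 85626 + 33047 = 364919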